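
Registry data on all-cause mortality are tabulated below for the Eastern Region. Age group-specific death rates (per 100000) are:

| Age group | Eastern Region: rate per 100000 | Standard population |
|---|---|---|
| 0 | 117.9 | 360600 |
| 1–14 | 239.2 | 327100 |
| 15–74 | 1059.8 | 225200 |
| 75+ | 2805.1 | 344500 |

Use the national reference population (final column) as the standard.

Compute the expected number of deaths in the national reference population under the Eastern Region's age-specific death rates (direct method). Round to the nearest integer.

13258

Expected deaths = Σ (standard pop × age-specific rate ÷ 100000)
= 360600×117.9/100000 + 327100×239.2/100000 + 225200×1059.8/100000 + 344500×2805.1/100000
= 425.15 + 782.42 + 2386.67 + 9663.57 = 13257.81.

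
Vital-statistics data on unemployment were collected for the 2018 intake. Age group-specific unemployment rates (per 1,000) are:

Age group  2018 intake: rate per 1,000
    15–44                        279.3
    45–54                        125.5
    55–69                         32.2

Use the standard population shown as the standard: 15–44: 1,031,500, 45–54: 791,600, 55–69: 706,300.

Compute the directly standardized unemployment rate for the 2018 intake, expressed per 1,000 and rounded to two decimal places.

Standard total = 2,529,400; weights = 0.4078, 0.3130, 0.2792.
Standardized rate: 0.4078×279.3 + 0.3130×125.5 + 0.2792×32.2 = 162.1676 per 1,000.

162.17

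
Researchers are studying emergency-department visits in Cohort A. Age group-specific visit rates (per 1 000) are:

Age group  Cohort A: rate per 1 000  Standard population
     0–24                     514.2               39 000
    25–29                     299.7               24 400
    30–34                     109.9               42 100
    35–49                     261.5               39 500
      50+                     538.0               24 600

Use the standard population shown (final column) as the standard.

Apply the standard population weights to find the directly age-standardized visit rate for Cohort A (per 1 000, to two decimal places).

Standard total = 169 600; weights = 0.2300, 0.1439, 0.2482, 0.2329, 0.1450.
Standardized rate: 0.2300×514.2 + 0.1439×299.7 + 0.2482×109.9 + 0.2329×261.5 + 0.1450×538.0 = 327.5785 per 1 000.

327.58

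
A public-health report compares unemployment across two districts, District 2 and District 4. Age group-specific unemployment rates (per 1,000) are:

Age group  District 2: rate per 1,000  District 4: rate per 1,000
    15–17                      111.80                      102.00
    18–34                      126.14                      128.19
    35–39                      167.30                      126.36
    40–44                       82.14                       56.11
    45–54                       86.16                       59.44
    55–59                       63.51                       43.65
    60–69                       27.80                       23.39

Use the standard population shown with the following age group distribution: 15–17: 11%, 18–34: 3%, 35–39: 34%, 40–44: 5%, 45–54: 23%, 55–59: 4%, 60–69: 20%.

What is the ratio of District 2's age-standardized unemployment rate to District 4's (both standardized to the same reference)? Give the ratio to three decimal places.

1.297

Standard weights: 0.11, 0.03, 0.34, 0.05, 0.23, 0.04, 0.20.
District 2: 0.1100×111.80 + 0.0300×126.14 + 0.3400×167.30 + 0.0500×82.14 + 0.2300×86.16 + 0.0400×63.51 + 0.2000×27.80 = 104.9884 per 1,000.
District 4: 0.1100×102.00 + 0.0300×128.19 + 0.3400×126.36 + 0.0500×56.11 + 0.2300×59.44 + 0.0400×43.65 + 0.2000×23.39 = 80.9288 per 1,000.
Ratio = 104.9884 ÷ 80.9288 = 1.29729.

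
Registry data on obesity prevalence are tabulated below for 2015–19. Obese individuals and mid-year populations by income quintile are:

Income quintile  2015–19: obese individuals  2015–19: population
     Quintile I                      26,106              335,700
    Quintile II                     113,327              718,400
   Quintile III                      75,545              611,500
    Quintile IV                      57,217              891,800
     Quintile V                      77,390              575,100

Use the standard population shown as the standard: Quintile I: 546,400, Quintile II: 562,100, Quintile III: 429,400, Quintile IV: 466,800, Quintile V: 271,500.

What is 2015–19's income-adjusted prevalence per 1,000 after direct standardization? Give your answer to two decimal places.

Income-specific rates per 1,000 for 2015–19: 77.766, 157.749, 123.540, 64.159, 134.568.
Standard total = 2,276,200; weights = 0.2400, 0.2469, 0.1886, 0.2051, 0.1193.
Standardized rate: 0.2400×77.766 + 0.2469×157.749 + 0.1886×123.540 + 0.2051×64.159 + 0.1193×134.568 = 110.1375 per 1,000.

110.14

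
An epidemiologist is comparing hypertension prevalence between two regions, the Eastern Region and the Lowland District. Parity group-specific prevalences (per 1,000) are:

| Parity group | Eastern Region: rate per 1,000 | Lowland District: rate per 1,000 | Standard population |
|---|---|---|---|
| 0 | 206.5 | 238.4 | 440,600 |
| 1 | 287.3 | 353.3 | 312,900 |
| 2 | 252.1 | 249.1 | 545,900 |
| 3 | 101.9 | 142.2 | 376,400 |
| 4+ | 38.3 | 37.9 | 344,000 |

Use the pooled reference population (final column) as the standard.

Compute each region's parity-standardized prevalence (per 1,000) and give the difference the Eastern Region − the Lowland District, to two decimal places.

-23.81

Standard total = 2,019,800; weights = 0.2181, 0.1549, 0.2703, 0.1864, 0.1703.
The Eastern Region: 0.2181×206.5 + 0.1549×287.3 + 0.2703×252.1 + 0.1864×101.9 + 0.1703×38.3 = 183.2022 per 1,000.
The Lowland District: 0.2181×238.4 + 0.1549×353.3 + 0.2703×249.1 + 0.1864×142.2 + 0.1703×37.9 = 207.0165 per 1,000.
Difference = 183.2022 − 207.0165 = -23.8143.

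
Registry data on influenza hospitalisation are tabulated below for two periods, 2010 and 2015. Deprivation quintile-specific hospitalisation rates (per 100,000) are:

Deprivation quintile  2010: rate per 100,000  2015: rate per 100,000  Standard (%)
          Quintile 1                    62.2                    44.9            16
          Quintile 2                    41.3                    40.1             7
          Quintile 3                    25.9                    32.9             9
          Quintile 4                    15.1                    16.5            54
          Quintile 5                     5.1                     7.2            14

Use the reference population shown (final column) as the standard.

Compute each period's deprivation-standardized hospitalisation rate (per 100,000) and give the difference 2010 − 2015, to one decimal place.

1.2

Standard weights: 0.16, 0.07, 0.09, 0.54, 0.14.
2010: 0.1600×62.2 + 0.0700×41.3 + 0.0900×25.9 + 0.5400×15.1 + 0.1400×5.1 = 24.0420 per 100,000.
2015: 0.1600×44.9 + 0.0700×40.1 + 0.0900×32.9 + 0.5400×16.5 + 0.1400×7.2 = 22.8700 per 100,000.
Difference = 24.0420 − 22.8700 = 1.1720.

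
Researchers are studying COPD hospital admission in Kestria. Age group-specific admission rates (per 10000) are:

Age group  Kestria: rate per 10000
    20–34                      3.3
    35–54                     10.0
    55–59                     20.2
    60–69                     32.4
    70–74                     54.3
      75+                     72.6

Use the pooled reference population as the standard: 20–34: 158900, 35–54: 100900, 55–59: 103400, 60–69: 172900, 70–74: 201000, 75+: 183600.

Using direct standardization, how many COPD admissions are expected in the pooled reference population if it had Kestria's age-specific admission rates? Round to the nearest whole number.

3347

Expected COPD admissions = Σ (standard pop × age-specific rate ÷ 10000)
= 158900×3.3/10000 + 100900×10.0/10000 + 103400×20.2/10000 + 172900×32.4/10000 + 201000×54.3/10000 + 183600×72.6/10000
= 52.44 + 100.90 + 208.87 + 560.20 + 1091.43 + 1332.94 = 3346.77.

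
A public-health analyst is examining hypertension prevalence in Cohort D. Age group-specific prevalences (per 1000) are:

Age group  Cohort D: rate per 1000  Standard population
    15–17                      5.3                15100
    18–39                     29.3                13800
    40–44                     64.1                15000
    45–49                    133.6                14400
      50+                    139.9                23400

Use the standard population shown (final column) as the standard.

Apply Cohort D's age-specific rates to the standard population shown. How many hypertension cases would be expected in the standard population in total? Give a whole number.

Expected hypertension cases = Σ (standard pop × age-specific rate ÷ 1000)
= 15100×5.3/1000 + 13800×29.3/1000 + 15000×64.1/1000 + 14400×133.6/1000 + 23400×139.9/1000
= 80.03 + 404.34 + 961.50 + 1923.84 + 3273.66 = 6643.37.

6643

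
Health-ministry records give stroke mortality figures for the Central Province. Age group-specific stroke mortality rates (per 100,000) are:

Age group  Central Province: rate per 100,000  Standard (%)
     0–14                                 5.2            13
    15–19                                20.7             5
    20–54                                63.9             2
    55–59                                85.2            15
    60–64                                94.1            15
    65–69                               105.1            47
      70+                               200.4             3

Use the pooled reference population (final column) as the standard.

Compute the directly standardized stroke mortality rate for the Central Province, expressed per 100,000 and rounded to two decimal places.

Standard weights: 0.13, 0.05, 0.02, 0.15, 0.15, 0.47, 0.03.
Standardized rate: 0.1300×5.2 + 0.0500×20.7 + 0.0200×63.9 + 0.1500×85.2 + 0.1500×94.1 + 0.4700×105.1 + 0.0300×200.4 = 85.2930 per 100,000.

85.29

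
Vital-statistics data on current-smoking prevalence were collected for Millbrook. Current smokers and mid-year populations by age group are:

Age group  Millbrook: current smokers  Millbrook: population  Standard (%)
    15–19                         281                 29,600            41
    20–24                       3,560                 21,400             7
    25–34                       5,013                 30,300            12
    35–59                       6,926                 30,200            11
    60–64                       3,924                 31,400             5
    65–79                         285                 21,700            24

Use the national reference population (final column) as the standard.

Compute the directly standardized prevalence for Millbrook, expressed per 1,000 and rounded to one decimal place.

70.0

Age-specific rates per 1,000 for Millbrook: 9.493, 166.355, 165.446, 229.338, 124.968, 13.134.
Standard weights: 0.41, 0.07, 0.12, 0.11, 0.05, 0.24.
Standardized rate: 0.4100×9.493 + 0.0700×166.355 + 0.1200×165.446 + 0.1100×229.338 + 0.0500×124.968 + 0.2400×13.134 = 70.0182 per 1,000.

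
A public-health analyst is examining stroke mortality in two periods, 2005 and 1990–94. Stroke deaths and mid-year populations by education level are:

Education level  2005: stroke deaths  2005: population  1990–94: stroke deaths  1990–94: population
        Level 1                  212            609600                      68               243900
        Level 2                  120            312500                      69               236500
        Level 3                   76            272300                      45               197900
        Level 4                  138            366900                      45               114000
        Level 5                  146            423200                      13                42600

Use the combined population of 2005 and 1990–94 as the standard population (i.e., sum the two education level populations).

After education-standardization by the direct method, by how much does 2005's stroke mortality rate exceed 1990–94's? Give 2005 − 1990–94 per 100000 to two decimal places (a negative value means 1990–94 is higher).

Education-specific rates per 100000 for 2005: 34.78, 38.40, 27.91, 37.61, 34.50.
For 1990–94: 27.88, 29.18, 22.74, 39.47, 30.52.
Combined standard total = 2819400; weights = 0.3027, 0.1947, 0.1668, 0.1706, 0.1652.
2005: 0.3027×34.78 + 0.1947×38.40 + 0.1668×27.91 + 0.1706×37.61 + 0.1652×34.50 = 34.7750 per 100000.
1990–94: 0.3027×27.88 + 0.1947×29.18 + 0.1668×22.74 + 0.1706×39.47 + 0.1652×30.52 = 29.6880 per 100000.
Difference = 34.7750 − 29.6880 = 5.0870.

5.09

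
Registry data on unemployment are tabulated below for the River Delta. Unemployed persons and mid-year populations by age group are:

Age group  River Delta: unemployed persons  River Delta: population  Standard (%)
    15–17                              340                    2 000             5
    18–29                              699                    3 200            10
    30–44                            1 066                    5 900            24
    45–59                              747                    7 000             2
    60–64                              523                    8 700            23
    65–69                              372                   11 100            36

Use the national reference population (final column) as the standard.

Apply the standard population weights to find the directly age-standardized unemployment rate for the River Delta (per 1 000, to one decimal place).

Age-specific rates per 1 000 for the River Delta: 170.000, 218.438, 180.678, 106.714, 60.115, 33.514.
Standard weights: 0.05, 0.10, 0.24, 0.02, 0.23, 0.36.
Standardized rate: 0.0500×170.000 + 0.1000×218.438 + 0.2400×180.678 + 0.0200×106.714 + 0.2300×60.115 + 0.3600×33.514 = 101.7320 per 1 000.

101.7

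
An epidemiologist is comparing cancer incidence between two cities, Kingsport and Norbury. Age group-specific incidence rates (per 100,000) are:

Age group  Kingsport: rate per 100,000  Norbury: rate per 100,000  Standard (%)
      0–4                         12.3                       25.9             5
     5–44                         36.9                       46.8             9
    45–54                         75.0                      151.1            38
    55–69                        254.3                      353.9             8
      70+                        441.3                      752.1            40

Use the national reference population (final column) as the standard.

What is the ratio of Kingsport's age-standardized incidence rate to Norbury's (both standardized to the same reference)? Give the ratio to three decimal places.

Standard weights: 0.05, 0.09, 0.38, 0.08, 0.40.
Kingsport: 0.0500×12.3 + 0.0900×36.9 + 0.3800×75.0 + 0.0800×254.3 + 0.4000×441.3 = 229.3000 per 100,000.
Norbury: 0.0500×25.9 + 0.0900×46.8 + 0.3800×151.1 + 0.0800×353.9 + 0.4000×752.1 = 392.0770 per 100,000.
Ratio = 229.3000 ÷ 392.0770 = 0.58483.

0.585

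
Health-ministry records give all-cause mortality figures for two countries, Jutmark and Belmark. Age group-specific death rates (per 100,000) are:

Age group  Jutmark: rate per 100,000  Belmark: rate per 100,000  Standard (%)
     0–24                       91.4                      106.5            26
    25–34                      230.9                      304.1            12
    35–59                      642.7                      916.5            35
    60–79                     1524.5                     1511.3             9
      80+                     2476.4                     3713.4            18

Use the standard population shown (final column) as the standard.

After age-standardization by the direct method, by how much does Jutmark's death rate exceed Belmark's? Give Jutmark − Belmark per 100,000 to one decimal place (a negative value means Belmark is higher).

Standard weights: 0.26, 0.12, 0.35, 0.09, 0.18.
Jutmark: 0.2600×91.4 + 0.1200×230.9 + 0.3500×642.7 + 0.0900×1524.5 + 0.1800×2476.4 = 859.3740 per 100,000.
Belmark: 0.2600×106.5 + 0.1200×304.1 + 0.3500×916.5 + 0.0900×1511.3 + 0.1800×3713.4 = 1189.3860 per 100,000.
Difference = 859.3740 − 1189.3860 = -330.0120.

-330.0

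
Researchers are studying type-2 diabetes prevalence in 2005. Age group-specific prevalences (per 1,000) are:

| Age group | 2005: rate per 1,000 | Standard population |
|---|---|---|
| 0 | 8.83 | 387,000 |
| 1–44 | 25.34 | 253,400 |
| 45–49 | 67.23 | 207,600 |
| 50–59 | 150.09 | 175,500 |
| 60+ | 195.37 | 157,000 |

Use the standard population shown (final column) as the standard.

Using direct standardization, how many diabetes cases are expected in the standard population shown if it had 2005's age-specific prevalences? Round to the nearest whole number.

80809

Expected diabetes cases = Σ (standard pop × age-specific rate ÷ 1,000)
= 387,000×8.83/1,000 + 253,400×25.34/1,000 + 207,600×67.23/1,000 + 175,500×150.09/1,000 + 157,000×195.37/1,000
= 3417.21 + 6421.16 + 13956.95 + 26340.79 + 30673.09 = 80809.20.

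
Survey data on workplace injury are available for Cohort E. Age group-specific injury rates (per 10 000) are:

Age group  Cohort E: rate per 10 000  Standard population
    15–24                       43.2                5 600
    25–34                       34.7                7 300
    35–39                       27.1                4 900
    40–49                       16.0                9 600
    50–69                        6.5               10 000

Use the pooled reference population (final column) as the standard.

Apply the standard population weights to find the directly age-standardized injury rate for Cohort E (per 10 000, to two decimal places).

Standard total = 37 400; weights = 0.1497, 0.1952, 0.1310, 0.2567, 0.2674.
Standardized rate: 0.1497×43.2 + 0.1952×34.7 + 0.1310×27.1 + 0.2567×16.0 + 0.2674×6.5 = 22.6369 per 10 000.

22.64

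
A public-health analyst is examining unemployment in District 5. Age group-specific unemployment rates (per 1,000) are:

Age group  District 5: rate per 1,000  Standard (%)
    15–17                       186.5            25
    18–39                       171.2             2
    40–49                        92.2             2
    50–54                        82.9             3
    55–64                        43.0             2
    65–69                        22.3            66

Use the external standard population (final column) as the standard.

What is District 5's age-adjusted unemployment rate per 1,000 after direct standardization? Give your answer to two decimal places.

69.96

Standard weights: 0.25, 0.02, 0.02, 0.03, 0.02, 0.66.
Standardized rate: 0.2500×186.5 + 0.0200×171.2 + 0.0200×92.2 + 0.0300×82.9 + 0.0200×43.0 + 0.6600×22.3 = 69.9580 per 1,000.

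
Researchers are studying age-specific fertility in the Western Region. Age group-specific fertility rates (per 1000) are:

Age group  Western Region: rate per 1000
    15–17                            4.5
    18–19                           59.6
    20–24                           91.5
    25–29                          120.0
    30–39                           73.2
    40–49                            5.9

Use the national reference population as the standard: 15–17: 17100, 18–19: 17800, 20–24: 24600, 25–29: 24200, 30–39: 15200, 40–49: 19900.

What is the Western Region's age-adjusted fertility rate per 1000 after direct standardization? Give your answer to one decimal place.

63.3

Standard total = 118800; weights = 0.1439, 0.1498, 0.2071, 0.2037, 0.1279, 0.1675.
Standardized rate: 0.1439×4.5 + 0.1498×59.6 + 0.2071×91.5 + 0.2037×120.0 + 0.1279×73.2 + 0.1675×5.9 = 63.3231 per 1000.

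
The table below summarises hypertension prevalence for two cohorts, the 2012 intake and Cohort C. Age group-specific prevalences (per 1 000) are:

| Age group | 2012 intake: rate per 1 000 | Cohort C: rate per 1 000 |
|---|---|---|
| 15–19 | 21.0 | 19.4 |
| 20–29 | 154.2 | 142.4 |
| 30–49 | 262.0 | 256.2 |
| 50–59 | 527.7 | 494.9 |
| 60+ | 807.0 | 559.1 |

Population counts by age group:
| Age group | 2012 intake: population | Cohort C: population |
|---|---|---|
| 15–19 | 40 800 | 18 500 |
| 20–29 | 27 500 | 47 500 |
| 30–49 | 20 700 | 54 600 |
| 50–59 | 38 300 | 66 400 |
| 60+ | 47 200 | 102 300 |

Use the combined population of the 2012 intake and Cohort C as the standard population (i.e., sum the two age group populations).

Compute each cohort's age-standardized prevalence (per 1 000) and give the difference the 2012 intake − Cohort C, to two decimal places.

Combined standard total = 463 800; weights = 0.1279, 0.1617, 0.1624, 0.2257, 0.3223.
The 2012 intake: 0.1279×21.0 + 0.1617×154.2 + 0.1624×262.0 + 0.2257×527.7 + 0.3223×807.0 = 449.4083 per 1 000.
Cohort C: 0.1279×19.4 + 0.1617×142.4 + 0.1624×256.2 + 0.2257×494.9 + 0.3223×559.1 = 359.0422 per 1 000.
Difference = 449.4083 − 359.0422 = 90.3662.

90.37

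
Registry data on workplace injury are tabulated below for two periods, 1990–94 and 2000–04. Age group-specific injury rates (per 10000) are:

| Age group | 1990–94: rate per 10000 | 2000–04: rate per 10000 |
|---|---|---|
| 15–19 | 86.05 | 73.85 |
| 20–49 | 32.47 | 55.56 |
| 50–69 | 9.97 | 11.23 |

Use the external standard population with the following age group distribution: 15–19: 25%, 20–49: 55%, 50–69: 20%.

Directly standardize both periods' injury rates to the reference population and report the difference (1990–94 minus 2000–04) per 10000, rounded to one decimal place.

-9.9

Standard weights: 0.25, 0.55, 0.20.
1990–94: 0.2500×86.05 + 0.5500×32.47 + 0.2000×9.97 = 41.3650 per 10000.
2000–04: 0.2500×73.85 + 0.5500×55.56 + 0.2000×11.23 = 51.2665 per 10000.
Difference = 41.3650 − 51.2665 = -9.9015.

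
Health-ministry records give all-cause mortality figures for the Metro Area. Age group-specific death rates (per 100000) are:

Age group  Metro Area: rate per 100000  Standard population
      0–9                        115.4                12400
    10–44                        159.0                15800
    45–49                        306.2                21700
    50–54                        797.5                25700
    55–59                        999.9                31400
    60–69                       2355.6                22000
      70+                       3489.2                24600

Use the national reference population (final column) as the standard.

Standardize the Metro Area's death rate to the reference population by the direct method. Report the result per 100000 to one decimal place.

Standard total = 153600; weights = 0.0807, 0.1029, 0.1413, 0.1673, 0.2044, 0.1432, 0.1602.
Standardized rate: 0.0807×115.4 + 0.1029×159.0 + 0.1413×306.2 + 0.1673×797.5 + 0.2044×999.9 + 0.1432×2355.6 + 0.1602×3489.2 = 1302.9807 per 100000.

1303.0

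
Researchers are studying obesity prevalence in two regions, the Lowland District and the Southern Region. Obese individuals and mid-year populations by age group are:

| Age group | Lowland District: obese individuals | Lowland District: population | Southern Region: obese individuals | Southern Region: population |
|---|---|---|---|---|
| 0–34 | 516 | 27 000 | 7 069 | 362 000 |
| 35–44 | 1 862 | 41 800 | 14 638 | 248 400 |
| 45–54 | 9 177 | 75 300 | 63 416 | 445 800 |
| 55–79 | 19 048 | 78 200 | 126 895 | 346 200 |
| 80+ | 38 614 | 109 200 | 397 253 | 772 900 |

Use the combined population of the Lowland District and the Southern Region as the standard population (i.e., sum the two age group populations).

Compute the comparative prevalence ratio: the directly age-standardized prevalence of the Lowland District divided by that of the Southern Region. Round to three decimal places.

Age-specific rates per 1 000 for the Lowland District: 19.111, 44.545, 121.873, 243.581, 353.608.
For the Southern Region: 19.528, 58.929, 142.252, 366.537, 513.977.
Combined standard total = 2 506 800; weights = 0.1552, 0.1158, 0.2079, 0.1693, 0.3519.
The Lowland District: 0.1552×19.111 + 0.1158×44.545 + 0.2079×121.873 + 0.1693×243.581 + 0.3519×353.608 = 199.1233 per 1 000.
The Southern Region: 0.1552×19.528 + 0.1158×58.929 + 0.2079×142.252 + 0.1693×366.537 + 0.3519×513.977 = 282.3371 per 1 000.
Ratio = 199.1233 ÷ 282.3371 = 0.70527.

0.705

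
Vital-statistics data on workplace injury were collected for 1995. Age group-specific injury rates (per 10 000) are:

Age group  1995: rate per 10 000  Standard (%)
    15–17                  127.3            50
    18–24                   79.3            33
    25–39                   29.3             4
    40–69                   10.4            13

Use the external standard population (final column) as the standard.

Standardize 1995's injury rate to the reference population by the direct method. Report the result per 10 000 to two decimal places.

92.34

Standard weights: 0.50, 0.33, 0.04, 0.13.
Standardized rate: 0.5000×127.3 + 0.3300×79.3 + 0.0400×29.3 + 0.1300×10.4 = 92.3430 per 10 000.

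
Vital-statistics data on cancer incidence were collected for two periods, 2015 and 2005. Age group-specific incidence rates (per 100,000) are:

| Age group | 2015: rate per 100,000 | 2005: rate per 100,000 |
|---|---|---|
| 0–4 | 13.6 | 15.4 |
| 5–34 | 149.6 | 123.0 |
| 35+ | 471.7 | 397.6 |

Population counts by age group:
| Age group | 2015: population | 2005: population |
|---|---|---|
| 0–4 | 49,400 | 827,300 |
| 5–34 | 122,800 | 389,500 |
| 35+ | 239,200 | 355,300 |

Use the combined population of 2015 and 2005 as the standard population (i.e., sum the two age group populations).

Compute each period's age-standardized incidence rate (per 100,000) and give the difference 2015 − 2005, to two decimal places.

28.28

Combined standard total = 1,983,500; weights = 0.4420, 0.2583, 0.2997.
2015: 0.4420×13.6 + 0.2583×149.6 + 0.2997×471.7 = 186.0292 per 100,000.
2005: 0.4420×15.4 + 0.2583×123.0 + 0.2997×397.6 = 157.7450 per 100,000.
Difference = 186.0292 − 157.7450 = 28.2841.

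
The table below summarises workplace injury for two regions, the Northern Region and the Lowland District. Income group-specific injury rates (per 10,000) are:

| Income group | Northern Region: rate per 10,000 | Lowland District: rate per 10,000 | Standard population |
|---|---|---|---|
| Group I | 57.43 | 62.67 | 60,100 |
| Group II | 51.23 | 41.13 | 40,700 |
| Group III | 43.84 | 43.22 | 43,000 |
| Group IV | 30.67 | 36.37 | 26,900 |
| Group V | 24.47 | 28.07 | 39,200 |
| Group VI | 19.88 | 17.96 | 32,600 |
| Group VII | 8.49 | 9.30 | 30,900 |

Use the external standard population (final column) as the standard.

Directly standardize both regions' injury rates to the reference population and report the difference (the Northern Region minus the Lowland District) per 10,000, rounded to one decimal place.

-0.5

Standard total = 273,400; weights = 0.2198, 0.1489, 0.1573, 0.0984, 0.1434, 0.1192, 0.1130.
The Northern Region: 0.2198×57.43 + 0.1489×51.23 + 0.1573×43.84 + 0.0984×30.67 + 0.1434×24.47 + 0.1192×19.88 + 0.1130×8.49 = 37.0022 per 10,000.
The Lowland District: 0.2198×62.67 + 0.1489×41.13 + 0.1573×43.22 + 0.0984×36.37 + 0.1434×28.07 + 0.1192×17.96 + 0.1130×9.30 = 37.4926 per 10,000.
Difference = 37.0022 − 37.4926 = -0.4904.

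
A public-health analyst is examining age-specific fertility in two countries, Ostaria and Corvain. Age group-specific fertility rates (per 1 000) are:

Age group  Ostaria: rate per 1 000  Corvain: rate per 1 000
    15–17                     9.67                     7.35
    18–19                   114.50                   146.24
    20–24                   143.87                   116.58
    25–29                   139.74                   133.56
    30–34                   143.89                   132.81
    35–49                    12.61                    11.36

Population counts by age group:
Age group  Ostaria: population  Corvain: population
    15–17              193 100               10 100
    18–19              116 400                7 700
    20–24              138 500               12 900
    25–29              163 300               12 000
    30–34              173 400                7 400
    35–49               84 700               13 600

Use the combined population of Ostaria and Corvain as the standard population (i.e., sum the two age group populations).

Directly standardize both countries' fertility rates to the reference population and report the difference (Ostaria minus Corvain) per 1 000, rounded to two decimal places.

4.15

Combined standard total = 933 100; weights = 0.2178, 0.1330, 0.1623, 0.1879, 0.1938, 0.1053.
Ostaria: 0.2178×9.67 + 0.1330×114.50 + 0.1623×143.87 + 0.1879×139.74 + 0.1938×143.89 + 0.1053×12.61 = 96.1393 per 1 000.
Corvain: 0.2178×7.35 + 0.1330×146.24 + 0.1623×116.58 + 0.1879×133.56 + 0.1938×132.81 + 0.1053×11.36 = 91.9879 per 1 000.
Difference = 96.1393 − 91.9879 = 4.1514.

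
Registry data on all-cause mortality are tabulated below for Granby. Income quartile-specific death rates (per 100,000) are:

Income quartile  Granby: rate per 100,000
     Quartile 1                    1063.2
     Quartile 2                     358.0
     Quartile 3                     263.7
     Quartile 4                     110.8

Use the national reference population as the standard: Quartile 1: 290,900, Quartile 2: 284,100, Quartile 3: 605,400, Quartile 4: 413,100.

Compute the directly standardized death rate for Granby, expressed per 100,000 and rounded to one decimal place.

Standard total = 1,593,500; weights = 0.1826, 0.1783, 0.3799, 0.2592.
Standardized rate: 0.1826×1063.2 + 0.1783×358.0 + 0.3799×263.7 + 0.2592×110.8 = 386.8266 per 100,000.

386.8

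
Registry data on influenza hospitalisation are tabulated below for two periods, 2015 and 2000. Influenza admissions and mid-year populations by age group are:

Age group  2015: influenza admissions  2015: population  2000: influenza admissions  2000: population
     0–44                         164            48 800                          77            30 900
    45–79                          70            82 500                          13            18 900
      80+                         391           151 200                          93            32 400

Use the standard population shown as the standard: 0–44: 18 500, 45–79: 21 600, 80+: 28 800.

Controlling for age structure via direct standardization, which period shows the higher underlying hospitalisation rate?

2015

Age-specific rates per 100 000 for 2015: 336.07, 84.85, 258.60.
For 2000: 249.19, 68.78, 287.04.
Standard total = 68 900; weights = 0.2685, 0.3135, 0.4180.
2015: 0.2685×336.07 + 0.3135×84.85 + 0.4180×258.60 = 224.9283 per 100 000.
2000: 0.2685×249.19 + 0.3135×68.78 + 0.4180×287.04 = 208.4530 per 100 000.
The crude rates (221.24 vs 222.63) would put 2000 higher, but that reflects its age composition; once standardized to a common age structure, 2015 has the higher underlying rate.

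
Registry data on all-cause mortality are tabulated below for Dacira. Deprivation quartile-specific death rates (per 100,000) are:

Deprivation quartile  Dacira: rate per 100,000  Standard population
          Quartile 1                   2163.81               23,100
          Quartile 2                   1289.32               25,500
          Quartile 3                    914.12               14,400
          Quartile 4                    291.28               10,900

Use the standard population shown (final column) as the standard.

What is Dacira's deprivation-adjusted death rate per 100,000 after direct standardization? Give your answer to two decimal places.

1342.35

Standard total = 73,900; weights = 0.3126, 0.3451, 0.1949, 0.1475.
Standardized rate: 0.3126×2163.81 + 0.3451×1289.32 + 0.1949×914.12 + 0.1475×291.28 = 1342.3539 per 100,000.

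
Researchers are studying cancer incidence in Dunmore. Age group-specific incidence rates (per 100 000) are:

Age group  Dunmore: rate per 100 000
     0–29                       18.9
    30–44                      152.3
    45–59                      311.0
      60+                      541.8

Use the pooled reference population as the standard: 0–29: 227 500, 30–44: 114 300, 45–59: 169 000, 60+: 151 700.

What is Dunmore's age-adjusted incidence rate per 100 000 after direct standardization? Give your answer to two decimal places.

Standard total = 662 500; weights = 0.3434, 0.1725, 0.2551, 0.2290.
Standardized rate: 0.3434×18.9 + 0.1725×152.3 + 0.2551×311.0 + 0.2290×541.8 = 236.1626 per 100 000.

236.16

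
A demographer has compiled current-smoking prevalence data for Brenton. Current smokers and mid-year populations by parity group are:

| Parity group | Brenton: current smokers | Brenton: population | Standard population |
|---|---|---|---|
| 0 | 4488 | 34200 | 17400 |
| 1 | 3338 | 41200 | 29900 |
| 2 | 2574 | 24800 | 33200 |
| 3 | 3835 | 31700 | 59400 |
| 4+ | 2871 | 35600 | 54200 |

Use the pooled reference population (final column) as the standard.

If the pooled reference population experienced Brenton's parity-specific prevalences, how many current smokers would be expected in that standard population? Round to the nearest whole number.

19709

Parity-specific rates per 1000 for Brenton: 131.228, 81.019, 103.790, 120.978, 80.646.
Expected current smokers = Σ (standard pop × parity-specific rate ÷ 1000)
= 17400×131.228/1000 + 29900×81.019/1000 + 33200×103.790/1000 + 59400×120.978/1000 + 54200×80.646/1000
= 2283.37 + 2422.48 + 3445.84 + 7186.09 + 4371.02 = 19708.79.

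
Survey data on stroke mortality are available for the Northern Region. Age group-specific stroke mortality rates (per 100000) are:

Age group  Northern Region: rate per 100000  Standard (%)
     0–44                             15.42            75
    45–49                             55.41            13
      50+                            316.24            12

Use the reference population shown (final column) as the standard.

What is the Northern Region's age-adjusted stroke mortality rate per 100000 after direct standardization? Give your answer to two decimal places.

Standard weights: 0.75, 0.13, 0.12.
Standardized rate: 0.7500×15.42 + 0.1300×55.41 + 0.1200×316.24 = 56.7171 per 100000.

56.72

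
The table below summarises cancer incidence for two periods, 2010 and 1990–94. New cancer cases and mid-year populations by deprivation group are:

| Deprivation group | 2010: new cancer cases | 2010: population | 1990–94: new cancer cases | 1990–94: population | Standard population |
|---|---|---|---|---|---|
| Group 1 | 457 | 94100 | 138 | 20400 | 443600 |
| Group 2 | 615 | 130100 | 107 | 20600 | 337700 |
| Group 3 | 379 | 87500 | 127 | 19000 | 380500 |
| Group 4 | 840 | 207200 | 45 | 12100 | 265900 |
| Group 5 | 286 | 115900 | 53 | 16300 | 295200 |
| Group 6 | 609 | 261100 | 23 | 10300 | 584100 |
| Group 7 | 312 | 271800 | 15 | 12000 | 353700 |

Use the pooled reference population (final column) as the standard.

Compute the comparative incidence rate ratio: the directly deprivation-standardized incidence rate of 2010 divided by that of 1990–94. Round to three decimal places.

Deprivation-specific rates per 100000 for 2010: 485.65, 472.71, 433.14, 405.41, 246.76, 233.24, 114.79.
For 1990–94: 676.47, 519.42, 668.42, 371.90, 325.15, 223.30, 125.00.
Standard total = 2660700; weights = 0.1667, 0.1269, 0.1430, 0.0999, 0.1109, 0.2195, 0.1329.
2010: 0.1667×485.65 + 0.1269×472.71 + 0.1430×433.14 + 0.0999×405.41 + 0.1109×246.76 + 0.2195×233.24 + 0.1329×114.79 = 337.2659 per 100000.
1990–94: 0.1667×676.47 + 0.1269×519.42 + 0.1430×668.42 + 0.0999×371.90 + 0.1109×325.15 + 0.2195×223.30 + 0.1329×125.00 = 413.1770 per 100000.
Ratio = 337.2659 ÷ 413.1770 = 0.81627.

0.816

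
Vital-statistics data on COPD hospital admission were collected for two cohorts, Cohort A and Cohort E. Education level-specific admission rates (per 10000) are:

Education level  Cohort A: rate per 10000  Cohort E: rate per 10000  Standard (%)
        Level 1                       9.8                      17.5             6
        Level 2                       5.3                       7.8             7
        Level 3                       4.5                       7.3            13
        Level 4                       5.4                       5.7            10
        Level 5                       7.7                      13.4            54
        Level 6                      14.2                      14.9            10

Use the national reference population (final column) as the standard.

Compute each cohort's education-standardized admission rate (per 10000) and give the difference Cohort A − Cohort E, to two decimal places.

-4.18

Standard weights: 0.06, 0.07, 0.13, 0.10, 0.54, 0.10.
Cohort A: 0.0600×9.8 + 0.0700×5.3 + 0.1300×4.5 + 0.1000×5.4 + 0.5400×7.7 + 0.1000×14.2 = 7.6620 per 10000.
Cohort E: 0.0600×17.5 + 0.0700×7.8 + 0.1300×7.3 + 0.1000×5.7 + 0.5400×13.4 + 0.1000×14.9 = 11.8410 per 10000.
Difference = 7.6620 − 11.8410 = -4.1790.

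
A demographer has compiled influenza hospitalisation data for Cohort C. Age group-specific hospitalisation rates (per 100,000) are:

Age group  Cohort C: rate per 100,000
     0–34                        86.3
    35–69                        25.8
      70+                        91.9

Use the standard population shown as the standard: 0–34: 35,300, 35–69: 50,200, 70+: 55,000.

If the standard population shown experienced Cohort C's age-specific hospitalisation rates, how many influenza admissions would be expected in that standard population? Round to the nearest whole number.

94

Expected influenza admissions = Σ (standard pop × age-specific rate ÷ 100,000)
= 35,300×86.3/100,000 + 50,200×25.8/100,000 + 55,000×91.9/100,000
= 30.46 + 12.95 + 50.55 = 93.96.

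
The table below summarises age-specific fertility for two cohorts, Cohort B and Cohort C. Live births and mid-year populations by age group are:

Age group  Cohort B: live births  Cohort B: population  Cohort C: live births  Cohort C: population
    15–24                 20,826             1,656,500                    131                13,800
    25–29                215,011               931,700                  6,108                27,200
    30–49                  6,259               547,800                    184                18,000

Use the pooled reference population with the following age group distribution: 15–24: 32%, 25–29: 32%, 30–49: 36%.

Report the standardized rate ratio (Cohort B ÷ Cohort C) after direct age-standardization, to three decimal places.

1.043

Age-specific rates per 1,000 for Cohort B: 12.572, 230.773, 11.426.
For Cohort C: 9.493, 224.559, 10.222.
Standard weights: 0.32, 0.32, 0.36.
Cohort B: 0.3200×12.572 + 0.3200×230.773 + 0.3600×11.426 = 81.9837 per 1,000.
Cohort C: 0.3200×9.493 + 0.3200×224.559 + 0.3600×10.222 = 78.5765 per 1,000.
Ratio = 81.9837 ÷ 78.5765 = 1.04336.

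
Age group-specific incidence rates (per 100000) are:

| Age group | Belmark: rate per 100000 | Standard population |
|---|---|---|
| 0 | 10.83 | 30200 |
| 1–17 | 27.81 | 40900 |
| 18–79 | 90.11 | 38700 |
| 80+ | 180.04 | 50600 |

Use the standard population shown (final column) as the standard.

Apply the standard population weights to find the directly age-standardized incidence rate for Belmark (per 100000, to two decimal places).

87.67

Standard total = 160400; weights = 0.1883, 0.2550, 0.2413, 0.3155.
Standardized rate: 0.1883×10.83 + 0.2550×27.81 + 0.2413×90.11 + 0.3155×180.04 = 87.6669 per 100000.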